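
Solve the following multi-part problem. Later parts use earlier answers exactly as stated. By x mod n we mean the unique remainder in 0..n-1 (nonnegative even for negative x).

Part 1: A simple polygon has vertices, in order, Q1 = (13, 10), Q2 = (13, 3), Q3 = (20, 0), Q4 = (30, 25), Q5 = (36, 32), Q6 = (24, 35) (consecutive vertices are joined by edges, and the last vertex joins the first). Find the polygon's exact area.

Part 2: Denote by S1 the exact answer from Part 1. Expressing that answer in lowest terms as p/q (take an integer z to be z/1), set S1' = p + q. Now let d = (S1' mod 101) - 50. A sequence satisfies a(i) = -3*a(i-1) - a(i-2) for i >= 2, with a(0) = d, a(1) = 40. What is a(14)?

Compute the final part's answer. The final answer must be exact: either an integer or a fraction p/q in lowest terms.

Part 1: cross terms: (13*3 - 13*10)=-91, (13*0 - 20*3)=-60, (20*25 - 30*0)=500, (30*32 - 36*25)=60, (36*35 - 24*32)=492, (24*10 - 13*35)=-215; twice the area = |686| = 686; area = 343; answer 343
Part 2: S1 = 343; threaded value p + q = 344; d = -9; a(2) = -3*(40) - 1*(-9) = -111; iterating: a(2)=-111, a(3)=293, a(4)=-768, a(5)=2011, a(6)=-5265, a(7)=13784, a(8)=-36087, a(9)=94477, a(10)=-247344, a(11)=647555, a(12)=-1695321, a(13)=4438408, a(14)=-11619903; answer -11619903

-11619903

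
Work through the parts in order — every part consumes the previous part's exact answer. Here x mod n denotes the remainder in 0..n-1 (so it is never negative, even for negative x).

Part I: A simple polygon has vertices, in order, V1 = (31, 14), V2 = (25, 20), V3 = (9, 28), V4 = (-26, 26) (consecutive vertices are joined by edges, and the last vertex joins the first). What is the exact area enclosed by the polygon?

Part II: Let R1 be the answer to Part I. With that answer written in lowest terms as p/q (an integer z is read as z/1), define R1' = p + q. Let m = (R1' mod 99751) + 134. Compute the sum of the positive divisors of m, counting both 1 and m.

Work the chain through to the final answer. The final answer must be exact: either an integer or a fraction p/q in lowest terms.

864

Part I: cross terms: (31*20 - 25*14)=270, (25*28 - 9*20)=520, (9*26 - -26*28)=962, (-26*14 - 31*26)=-1170; twice the area = |582| = 582; area = 291; answer 291
Part II: R1 = 291; threaded value p + q = 292; m = 426; 426 = 2 * 3 * 71; sigma = (1 + 2) * (1 + 3) * (1 + 71) = 3 * 4 * 72 = 864; answer 864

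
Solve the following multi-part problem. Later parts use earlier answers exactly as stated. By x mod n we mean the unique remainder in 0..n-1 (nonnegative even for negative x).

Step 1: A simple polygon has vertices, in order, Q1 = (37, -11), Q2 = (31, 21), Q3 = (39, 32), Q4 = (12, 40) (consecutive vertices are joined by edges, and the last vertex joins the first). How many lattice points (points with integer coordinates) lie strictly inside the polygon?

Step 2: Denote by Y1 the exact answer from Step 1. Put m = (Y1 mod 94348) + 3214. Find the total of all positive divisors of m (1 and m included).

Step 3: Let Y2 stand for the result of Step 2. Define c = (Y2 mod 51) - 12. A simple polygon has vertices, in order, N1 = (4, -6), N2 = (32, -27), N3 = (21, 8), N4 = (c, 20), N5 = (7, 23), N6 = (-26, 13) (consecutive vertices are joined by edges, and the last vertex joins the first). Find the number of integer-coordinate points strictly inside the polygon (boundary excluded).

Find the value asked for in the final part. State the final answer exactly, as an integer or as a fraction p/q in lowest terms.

Step 1: cross terms: (37*21 - 31*-11)=1118, (31*32 - 39*21)=173, (39*40 - 12*32)=1176, (12*-11 - 37*40)=-1612; twice the area = |855| = 855; area = 855/2; boundary points = 2 + 1 + 1 + 1 = 5; strictly interior points = area - boundary/2 + 1 = 426; answer 426
Step 2: Y1 = 426; m = 3640; 3640 = 2^3 * 5 * 7 * 13; sigma = (1 + 2 + 4 + 8) * (1 + 5) * (1 + 7) * (1 + 13) = 15 * 6 * 8 * 14 = 10080; answer 10080
Step 3: Y2 = 10080; c = 21; cross terms: (4*-27 - 32*-6)=84, (32*8 - 21*-27)=823, (21*20 - 21*8)=252, (21*23 - 7*20)=343, (7*13 - -26*23)=689, (-26*-6 - 4*13)=104; twice the area = |2295| = 2295; area = 2295/2; boundary points = 7 + 1 + 12 + 1 + 1 + 1 = 23; strictly interior points = area - boundary/2 + 1 = 1137; answer 1137

1137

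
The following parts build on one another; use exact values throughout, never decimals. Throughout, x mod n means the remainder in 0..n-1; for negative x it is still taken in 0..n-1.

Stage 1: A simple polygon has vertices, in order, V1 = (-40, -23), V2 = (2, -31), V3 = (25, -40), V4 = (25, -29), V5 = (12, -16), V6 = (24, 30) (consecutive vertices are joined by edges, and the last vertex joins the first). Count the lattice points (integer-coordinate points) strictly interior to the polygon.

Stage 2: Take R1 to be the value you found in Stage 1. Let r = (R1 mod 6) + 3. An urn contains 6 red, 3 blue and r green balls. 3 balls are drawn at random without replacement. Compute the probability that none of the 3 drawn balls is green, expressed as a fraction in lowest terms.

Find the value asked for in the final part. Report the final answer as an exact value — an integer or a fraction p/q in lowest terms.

3/13

Stage 1: cross terms: (-40*-31 - 2*-23)=1286, (2*-40 - 25*-31)=695, (25*-29 - 25*-40)=275, (25*-16 - 12*-29)=-52, (12*30 - 24*-16)=744, (24*-23 - -40*30)=648; twice the area = |3596| = 3596; area = 1798; boundary points = 2 + 1 + 11 + 13 + 2 + 1 = 30; strictly interior points = area - boundary/2 + 1 = 1784; answer 1784
Stage 2: R1 = 1784; r = 5; total draws C(14,3) = 364; favorable C(9,3) = 84; P = 3/13; answer 3/13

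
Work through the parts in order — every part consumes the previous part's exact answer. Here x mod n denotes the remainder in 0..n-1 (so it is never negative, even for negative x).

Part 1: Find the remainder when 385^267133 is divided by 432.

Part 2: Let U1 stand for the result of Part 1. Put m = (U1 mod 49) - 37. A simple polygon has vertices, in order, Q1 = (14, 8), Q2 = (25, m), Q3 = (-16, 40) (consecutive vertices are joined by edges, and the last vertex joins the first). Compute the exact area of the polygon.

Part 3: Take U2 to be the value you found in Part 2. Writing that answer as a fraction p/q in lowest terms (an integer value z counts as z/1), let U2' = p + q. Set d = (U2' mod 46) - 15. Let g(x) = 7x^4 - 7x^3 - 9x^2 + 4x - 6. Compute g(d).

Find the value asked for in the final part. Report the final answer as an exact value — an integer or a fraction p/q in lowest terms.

2220570

Part 1: squarings mod 432: 385^1=385, 385^2=49, 385^4=241, 385^8=193, 385^16=97, 385^32=337, 385^64=385, 385^128=49, 385^256=241, 385^512=193, 385^1024=97, 385^2048=337, 385^4096=385, 385^8192=49, 385^16384=241, 385^32768=193, 385^65536=97, 385^131072=337, 385^262144=385; 385^267133 = 385^1 * 385^4 * 385^8 * 385^16 * 385^32 * 385^64 * 385^256 * 385^512 * 385^4096 * 385^262144 = 241 (mod 432); answer 241
Part 2: U1 = 241; m = 8; cross terms: (14*8 - 25*8)=-88, (25*40 - -16*8)=1128, (-16*8 - 14*40)=-688; twice the area = |352| = 352; area = 176; answer 176
Part 3: U2 = 176; threaded value p + q = 177; d = 24; 7*(24)^4 - 7*(24)^3 - 9*(24)^2 + 4*(24)^1 - 6 = (2322432) + (-96768) + (-5184) + (96) + (-6) = 2220570; answer 2220570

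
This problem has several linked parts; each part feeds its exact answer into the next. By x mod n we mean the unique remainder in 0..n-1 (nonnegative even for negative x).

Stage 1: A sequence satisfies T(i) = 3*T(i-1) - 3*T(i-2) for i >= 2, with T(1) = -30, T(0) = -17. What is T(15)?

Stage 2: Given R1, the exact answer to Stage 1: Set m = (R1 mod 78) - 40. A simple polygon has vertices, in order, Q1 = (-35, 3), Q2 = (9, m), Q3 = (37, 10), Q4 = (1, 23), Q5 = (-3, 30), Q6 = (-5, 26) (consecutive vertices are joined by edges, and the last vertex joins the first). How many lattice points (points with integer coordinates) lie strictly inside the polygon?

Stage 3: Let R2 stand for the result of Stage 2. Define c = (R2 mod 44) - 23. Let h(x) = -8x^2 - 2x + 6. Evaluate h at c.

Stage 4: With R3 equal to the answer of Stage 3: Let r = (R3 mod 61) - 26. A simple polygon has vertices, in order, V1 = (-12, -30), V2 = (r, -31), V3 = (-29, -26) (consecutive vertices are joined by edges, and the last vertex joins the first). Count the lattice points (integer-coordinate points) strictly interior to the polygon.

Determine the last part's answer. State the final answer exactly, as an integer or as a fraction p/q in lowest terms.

1

Stage 1: T(2) = 3*(-30) - 3*(-17) = -39; iterating: T(2)=-39, T(3)=-27, T(4)=36, T(5)=189, T(6)=459, T(7)=810, T(8)=1053, T(9)=729, T(10)=-972, T(11)=-5103, T(12)=-12393, T(13)=-21870, T(14)=-28431, T(15)=-19683; answer -19683
Stage 2: R1 = -19683; m = 11; cross terms: (-35*11 - 9*3)=-412, (9*10 - 37*11)=-317, (37*23 - 1*10)=841, (1*30 - -3*23)=99, (-3*26 - -5*30)=72, (-5*3 - -35*26)=895; twice the area = |1178| = 1178; area = 589; boundary points = 4 + 1 + 1 + 1 + 2 + 1 = 10; strictly interior points = area - boundary/2 + 1 = 585; answer 585
Stage 3: R2 = 585; c = -10; -8*(-10)^2 - 2*(-10)^1 + 6 = (-800) + (20) + (6) = -774; answer -774
Stage 4: R3 = -774; r = -7; cross terms: (-12*-31 - -7*-30)=162, (-7*-26 - -29*-31)=-717, (-29*-30 - -12*-26)=558; twice the area = |3| = 3; area = 3/2; boundary points = 1 + 1 + 1 = 3; strictly interior points = area - boundary/2 + 1 = 1; answer 1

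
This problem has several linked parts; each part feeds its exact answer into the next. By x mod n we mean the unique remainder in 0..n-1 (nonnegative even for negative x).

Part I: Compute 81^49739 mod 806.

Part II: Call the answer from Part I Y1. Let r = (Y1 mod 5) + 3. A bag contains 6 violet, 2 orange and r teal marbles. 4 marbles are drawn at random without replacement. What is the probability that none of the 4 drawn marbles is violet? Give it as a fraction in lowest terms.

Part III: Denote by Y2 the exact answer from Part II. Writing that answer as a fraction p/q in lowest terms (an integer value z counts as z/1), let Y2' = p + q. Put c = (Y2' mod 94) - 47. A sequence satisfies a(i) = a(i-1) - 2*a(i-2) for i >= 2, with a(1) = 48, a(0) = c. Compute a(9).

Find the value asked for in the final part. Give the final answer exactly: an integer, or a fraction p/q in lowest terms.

-762

Part I: squarings mod 806: 81^1=81, 81^2=113, 81^4=679, 81^8=9, 81^16=81, 81^32=113, 81^64=679, 81^128=9, 81^256=81, 81^512=113, 81^1024=679, 81^2048=9, 81^4096=81, 81^8192=113, 81^16384=679, 81^32768=9; 81^49739 = 81^1 * 81^2 * 81^8 * 81^64 * 81^512 * 81^16384 * 81^32768 = 607 (mod 806); answer 607
Part II: Y1 = 607; r = 5; total draws C(13,4) = 715; favorable C(7,4) = 35; P = 7/143; answer 7/143
Part III: Y2 = 7/143; threaded value p + q = 150; c = 9; a(2) = 1*(48) - 2*(9) = 30; iterating: a(2)=30, a(3)=-66, a(4)=-126, a(5)=6, a(6)=258, a(7)=246, a(8)=-270, a(9)=-762; answer -762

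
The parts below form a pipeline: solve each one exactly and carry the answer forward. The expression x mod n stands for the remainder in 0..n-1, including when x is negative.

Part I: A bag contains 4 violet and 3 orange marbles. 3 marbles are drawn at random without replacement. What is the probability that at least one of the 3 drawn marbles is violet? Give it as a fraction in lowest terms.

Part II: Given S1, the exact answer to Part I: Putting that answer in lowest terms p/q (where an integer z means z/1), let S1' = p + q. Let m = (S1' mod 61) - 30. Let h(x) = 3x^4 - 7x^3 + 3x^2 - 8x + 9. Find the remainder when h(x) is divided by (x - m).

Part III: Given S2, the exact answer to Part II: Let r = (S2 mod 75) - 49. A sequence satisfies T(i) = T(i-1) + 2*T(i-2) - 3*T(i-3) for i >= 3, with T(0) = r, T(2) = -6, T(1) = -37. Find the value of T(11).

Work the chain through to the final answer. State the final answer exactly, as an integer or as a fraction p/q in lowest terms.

Part I: total draws C(7,3) = 35; complement C(3,3) = 1; favorable 35 - 1 = 34; P = 34/35; answer 34/35
Part II: S1 = 34/35; threaded value p + q = 69; m = -22; remainder = value at the root: 3*(-22)^4 - 7*(-22)^3 + 3*(-22)^2 - 8*(-22)^1 + 9 = (702768) + (74536) + (1452) + (176) + (9) = 778941; answer 778941
Part III: S2 = 778941; r = 17; T(3) = 1*(-6) + 2*(-37) - 3*(17) = -131; iterating: T(3)=-131, T(4)=-32, T(5)=-276, T(6)=53, T(7)=-403, T(8)=531, T(9)=-434, T(10)=1837, T(11)=-624; answer -624

-624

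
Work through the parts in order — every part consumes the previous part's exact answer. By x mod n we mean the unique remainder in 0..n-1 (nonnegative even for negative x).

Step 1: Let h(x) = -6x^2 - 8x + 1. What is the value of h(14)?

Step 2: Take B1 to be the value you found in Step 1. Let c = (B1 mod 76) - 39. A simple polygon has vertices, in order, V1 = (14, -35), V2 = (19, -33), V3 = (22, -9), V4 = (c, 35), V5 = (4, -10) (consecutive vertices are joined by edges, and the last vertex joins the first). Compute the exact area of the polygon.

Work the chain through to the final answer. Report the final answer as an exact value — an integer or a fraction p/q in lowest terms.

Step 1: -6*(14)^2 - 8*(14)^1 + 1 = (-1176) + (-112) + (1) = -1287; answer -1287
Step 2: B1 = -1287; c = -34; cross terms: (14*-33 - 19*-35)=203, (19*-9 - 22*-33)=555, (22*35 - -34*-9)=464, (-34*-10 - 4*35)=200, (4*-35 - 14*-10)=0; twice the area = |1422| = 1422; area = 711; answer 711

711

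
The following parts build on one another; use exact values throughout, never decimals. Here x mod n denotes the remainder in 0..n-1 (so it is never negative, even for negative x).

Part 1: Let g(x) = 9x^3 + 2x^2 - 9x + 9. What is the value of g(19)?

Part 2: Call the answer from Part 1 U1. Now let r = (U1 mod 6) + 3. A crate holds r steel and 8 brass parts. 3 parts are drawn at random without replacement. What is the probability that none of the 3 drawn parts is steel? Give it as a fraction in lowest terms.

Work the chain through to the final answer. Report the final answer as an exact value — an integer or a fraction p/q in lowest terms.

1/10

Part 1: 9*(19)^3 + 2*(19)^2 - 9*(19)^1 + 9 = (61731) + (722) + (-171) + (9) = 62291; answer 62291
Part 2: U1 = 62291; r = 8; total draws C(16,3) = 560; favorable C(8,3) = 56; P = 1/10; answer 1/10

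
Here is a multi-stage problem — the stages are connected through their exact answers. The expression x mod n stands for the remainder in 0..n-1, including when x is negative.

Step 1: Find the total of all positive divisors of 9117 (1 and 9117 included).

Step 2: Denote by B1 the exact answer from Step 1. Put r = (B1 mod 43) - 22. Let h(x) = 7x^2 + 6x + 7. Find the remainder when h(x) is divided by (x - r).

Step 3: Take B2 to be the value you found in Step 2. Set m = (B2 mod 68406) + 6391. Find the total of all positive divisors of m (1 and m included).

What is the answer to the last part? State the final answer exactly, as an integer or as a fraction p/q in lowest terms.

Step 1: 9117 = 3^2 * 1013; sigma = (1 + 3 + 9) * (1 + 1013) = 13 * 1014 = 13182; answer 13182
Step 2: B1 = 13182; r = 2; remainder = value at the root: 7*(2)^2 + 6*(2)^1 + 7 = (28) + (12) + (7) = 47; answer 47
Step 3: B2 = 47; m = 6438; 6438 = 2 * 3 * 29 * 37; sigma = (1 + 2) * (1 + 3) * (1 + 29) * (1 + 37) = 3 * 4 * 30 * 38 = 13680; answer 13680

13680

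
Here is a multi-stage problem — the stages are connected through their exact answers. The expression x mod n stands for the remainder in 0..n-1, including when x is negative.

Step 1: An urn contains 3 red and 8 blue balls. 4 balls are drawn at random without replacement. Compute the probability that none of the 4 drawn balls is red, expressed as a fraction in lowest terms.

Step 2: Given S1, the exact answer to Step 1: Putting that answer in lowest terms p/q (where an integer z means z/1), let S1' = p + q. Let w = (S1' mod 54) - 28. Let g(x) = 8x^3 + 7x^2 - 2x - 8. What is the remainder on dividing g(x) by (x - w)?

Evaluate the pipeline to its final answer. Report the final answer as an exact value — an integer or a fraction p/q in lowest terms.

14800

Step 1: total draws C(11,4) = 330; favorable C(8,4) = 70; P = 7/33; answer 7/33
Step 2: S1 = 7/33; threaded value p + q = 40; w = 12; remainder = value at the root: 8*(12)^3 + 7*(12)^2 - 2*(12)^1 - 8 = (13824) + (1008) + (-24) + (-8) = 14800; answer 14800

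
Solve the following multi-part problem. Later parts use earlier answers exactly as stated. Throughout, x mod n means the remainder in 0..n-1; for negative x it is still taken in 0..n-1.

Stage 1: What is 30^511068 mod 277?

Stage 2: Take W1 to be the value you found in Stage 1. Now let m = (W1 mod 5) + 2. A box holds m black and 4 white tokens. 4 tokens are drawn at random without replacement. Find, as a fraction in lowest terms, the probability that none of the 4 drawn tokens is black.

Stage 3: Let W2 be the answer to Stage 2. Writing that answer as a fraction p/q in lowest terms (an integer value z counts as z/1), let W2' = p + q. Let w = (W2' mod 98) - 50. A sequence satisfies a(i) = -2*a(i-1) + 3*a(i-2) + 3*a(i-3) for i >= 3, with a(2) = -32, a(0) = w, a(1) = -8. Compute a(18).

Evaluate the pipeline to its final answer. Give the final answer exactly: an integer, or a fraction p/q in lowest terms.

Stage 1: squarings mod 277: 30^1=30, 30^2=69, 30^4=52, 30^8=211, 30^16=201, 30^32=236, 30^64=19, 30^128=84, 30^256=131, 30^512=264, 30^1024=169, 30^2048=30, 30^4096=69, 30^8192=52, 30^16384=211, 30^32768=201, 30^65536=236, 30^131072=19, 30^262144=84; 30^511068 = 30^4 * 30^8 * 30^16 * 30^64 * 30^1024 * 30^2048 * 30^16384 * 30^32768 * 30^65536 * 30^131072 * 30^262144 = 211 (mod 277); answer 211
Stage 2: W1 = 211; m = 3; total draws C(7,4) = 35; favorable C(4,4) = 1; P = 1/35; answer 1/35
Stage 3: W2 = 1/35; threaded value p + q = 36; w = -14; a(3) = -2*(-32) + 3*(-8) + 3*(-14) = -2; iterating: a(3)=-2, a(4)=-116, a(5)=130, a(6)=-614, a(7)=1270, a(8)=-3992, a(9)=9952, a(10)=-28070, a(11)=74020, a(12)=-202394, a(13)=542638, a(14)=-1470398, a(15)=3961528, a(16)=-10706336, a(17)=28886062, a(18)=-78006548; answer -78006548

-78006548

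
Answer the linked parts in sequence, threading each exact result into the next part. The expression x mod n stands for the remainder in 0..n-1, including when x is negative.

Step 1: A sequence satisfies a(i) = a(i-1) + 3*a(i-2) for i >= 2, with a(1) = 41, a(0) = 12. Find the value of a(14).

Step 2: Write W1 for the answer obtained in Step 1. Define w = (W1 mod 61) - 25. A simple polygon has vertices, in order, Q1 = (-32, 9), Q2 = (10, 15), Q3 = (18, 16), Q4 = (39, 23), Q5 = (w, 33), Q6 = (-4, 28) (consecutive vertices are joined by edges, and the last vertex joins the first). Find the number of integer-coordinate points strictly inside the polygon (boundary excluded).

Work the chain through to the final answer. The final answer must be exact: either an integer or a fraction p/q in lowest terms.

Step 1: a(2) = 1*(41) + 3*(12) = 77; iterating: a(2)=77, a(3)=200, a(4)=431, a(5)=1031, a(6)=2324, a(7)=5417, a(8)=12389, a(9)=28640, a(10)=65807, a(11)=151727, a(12)=349148, a(13)=804329, a(14)=1851773; answer 1851773
Step 2: W1 = 1851773; w = 32; cross terms: (-32*15 - 10*9)=-570, (10*16 - 18*15)=-110, (18*23 - 39*16)=-210, (39*33 - 32*23)=551, (32*28 - -4*33)=1028, (-4*9 - -32*28)=860; twice the area = |1549| = 1549; area = 1549/2; boundary points = 6 + 1 + 7 + 1 + 1 + 1 = 17; strictly interior points = area - boundary/2 + 1 = 767; answer 767

767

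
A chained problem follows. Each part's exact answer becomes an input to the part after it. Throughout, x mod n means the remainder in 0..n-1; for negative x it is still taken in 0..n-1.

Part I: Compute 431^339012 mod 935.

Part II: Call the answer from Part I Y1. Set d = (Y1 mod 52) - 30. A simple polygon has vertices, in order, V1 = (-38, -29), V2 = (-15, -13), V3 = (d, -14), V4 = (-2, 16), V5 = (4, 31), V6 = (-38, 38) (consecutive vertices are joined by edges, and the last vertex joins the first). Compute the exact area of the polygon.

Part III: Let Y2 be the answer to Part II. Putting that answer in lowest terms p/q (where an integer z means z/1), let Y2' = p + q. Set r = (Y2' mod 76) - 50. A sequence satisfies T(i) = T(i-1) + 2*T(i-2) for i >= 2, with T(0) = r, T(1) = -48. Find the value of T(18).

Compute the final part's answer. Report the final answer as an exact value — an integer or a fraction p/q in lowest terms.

Part I: squarings mod 935: 431^1=431, 431^2=631, 431^4=786, 431^8=696, 431^16=86, 431^32=851, 431^64=511, 431^128=256, 431^256=86, 431^512=851, 431^1024=511, 431^2048=256, 431^4096=86, 431^8192=851, 431^16384=511, 431^32768=256, 431^65536=86, 431^131072=851, 431^262144=511; 431^339012 = 431^4 * 431^64 * 431^1024 * 431^2048 * 431^8192 * 431^65536 * 431^262144 = 191 (mod 935); answer 191
Part II: Y1 = 191; d = 5; cross terms: (-38*-13 - -15*-29)=59, (-15*-14 - 5*-13)=275, (5*16 - -2*-14)=52, (-2*31 - 4*16)=-126, (4*38 - -38*31)=1330, (-38*-29 - -38*38)=2546; twice the area = |4136| = 4136; area = 2068; answer 2068
Part III: Y2 = 2068; threaded value p + q = 2069; r = -33; T(2) = 1*(-48) + 2*(-33) = -114; iterating: T(2)=-114, T(3)=-210, T(4)=-438, T(5)=-858, T(6)=-1734, T(7)=-3450, T(8)=-6918, T(9)=-13818, T(10)=-27654, T(11)=-55290, T(12)=-110598, T(13)=-221178, T(14)=-442374, T(15)=-884730, T(16)=-1769478, T(17)=-3538938, T(18)=-7077894; answer -7077894

-7077894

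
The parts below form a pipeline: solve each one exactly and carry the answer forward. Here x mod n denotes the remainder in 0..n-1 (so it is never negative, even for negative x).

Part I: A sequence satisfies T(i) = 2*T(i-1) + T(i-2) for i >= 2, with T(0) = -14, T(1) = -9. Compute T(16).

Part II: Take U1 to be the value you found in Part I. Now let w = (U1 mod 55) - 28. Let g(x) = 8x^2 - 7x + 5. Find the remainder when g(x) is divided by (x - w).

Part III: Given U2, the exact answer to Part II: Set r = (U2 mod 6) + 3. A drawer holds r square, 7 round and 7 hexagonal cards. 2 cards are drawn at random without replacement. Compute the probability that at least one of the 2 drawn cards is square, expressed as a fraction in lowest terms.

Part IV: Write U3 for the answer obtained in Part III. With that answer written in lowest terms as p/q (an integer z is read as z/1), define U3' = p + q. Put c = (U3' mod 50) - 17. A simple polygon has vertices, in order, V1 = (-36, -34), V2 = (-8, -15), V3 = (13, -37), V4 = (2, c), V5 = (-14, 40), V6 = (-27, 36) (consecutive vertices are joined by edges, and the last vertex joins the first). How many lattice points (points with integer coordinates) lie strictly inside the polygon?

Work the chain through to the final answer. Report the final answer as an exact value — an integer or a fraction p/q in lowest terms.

Part I: T(2) = 2*(-9) + 1*(-14) = -32; iterating: T(2)=-32, T(3)=-73, T(4)=-178, T(5)=-429, T(6)=-1036, T(7)=-2501, T(8)=-6038, T(9)=-14577, T(10)=-35192, T(11)=-84961, T(12)=-205114, T(13)=-495189, T(14)=-1195492, T(15)=-2886173, T(16)=-6967838; answer -6967838
Part II: U1 = -6967838; w = -26; remainder = value at the root: 8*(-26)^2 - 7*(-26)^1 + 5 = (5408) + (182) + (5) = 5595; answer 5595
Part III: U2 = 5595; r = 6; total draws C(20,2) = 190; complement C(14,2) = 91; favorable 190 - 91 = 99; P = 99/190; answer 99/190
Part IV: U3 = 99/190; threaded value p + q = 289; c = 22; cross terms: (-36*-15 - -8*-34)=268, (-8*-37 - 13*-15)=491, (13*22 - 2*-37)=360, (2*40 - -14*22)=388, (-14*36 - -27*40)=576, (-27*-34 - -36*36)=2214; twice the area = |4297| = 4297; area = 4297/2; boundary points = 1 + 1 + 1 + 2 + 1 + 1 = 7; strictly interior points = area - boundary/2 + 1 = 2146; answer 2146

2146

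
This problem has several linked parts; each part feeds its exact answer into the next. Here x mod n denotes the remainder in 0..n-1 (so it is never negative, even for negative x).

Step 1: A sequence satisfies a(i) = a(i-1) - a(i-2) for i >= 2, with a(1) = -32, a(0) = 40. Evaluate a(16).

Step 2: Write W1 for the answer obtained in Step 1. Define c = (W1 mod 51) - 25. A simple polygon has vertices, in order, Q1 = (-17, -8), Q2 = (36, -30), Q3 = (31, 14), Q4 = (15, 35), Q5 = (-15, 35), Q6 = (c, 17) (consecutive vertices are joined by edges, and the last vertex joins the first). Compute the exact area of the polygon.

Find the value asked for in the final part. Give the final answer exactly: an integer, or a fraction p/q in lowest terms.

Step 1: a(2) = 1*(-32) - 1*(40) = -72; iterating: a(2)=-72, a(3)=-40, a(4)=32, a(5)=72, a(6)=40, a(7)=-32, a(8)=-72, a(9)=-40, a(10)=32, a(11)=72, a(12)=40, a(13)=-32, a(14)=-72, a(15)=-40, a(16)=32; answer 32
Step 2: W1 = 32; c = 7; cross terms: (-17*-30 - 36*-8)=798, (36*14 - 31*-30)=1434, (31*35 - 15*14)=875, (15*35 - -15*35)=1050, (-15*17 - 7*35)=-500, (7*-8 - -17*17)=233; twice the area = |3890| = 3890; area = 1945; answer 1945

1945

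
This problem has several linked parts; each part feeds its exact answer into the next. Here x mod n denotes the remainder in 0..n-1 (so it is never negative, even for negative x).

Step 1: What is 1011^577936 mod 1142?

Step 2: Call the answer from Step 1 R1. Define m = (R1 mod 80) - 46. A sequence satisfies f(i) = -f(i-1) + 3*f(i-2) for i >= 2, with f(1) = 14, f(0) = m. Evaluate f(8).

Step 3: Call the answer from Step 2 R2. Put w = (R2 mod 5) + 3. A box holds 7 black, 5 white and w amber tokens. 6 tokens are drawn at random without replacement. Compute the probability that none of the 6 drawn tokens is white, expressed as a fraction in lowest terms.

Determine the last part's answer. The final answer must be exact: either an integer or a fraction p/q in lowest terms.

Step 1: squarings mod 1142: 1011^1=1011, 1011^2=31, 1011^4=961, 1011^8=785, 1011^16=687, 1011^32=323, 1011^64=407, 1011^128=59, 1011^256=55, 1011^512=741, 1011^1024=921, 1011^2048=877, 1011^4096=563, 1011^8192=635, 1011^16384=99, 1011^32768=665, 1011^65536=271, 1011^131072=353, 1011^262144=131, 1011^524288=31; 1011^577936 = 1011^16 * 1011^128 * 1011^256 * 1011^4096 * 1011^16384 * 1011^32768 * 1011^524288 = 323 (mod 1142); answer 323
Step 2: R1 = 323; m = -43; f(2) = -1*(14) + 3*(-43) = -143; iterating: f(2)=-143, f(3)=185, f(4)=-614, f(5)=1169, f(6)=-3011, f(7)=6518, f(8)=-15551; answer -15551
Step 3: R2 = -15551; w = 7; total draws C(19,6) = 27132; favorable C(14,6) = 3003; P = 143/1292; answer 143/1292

143/1292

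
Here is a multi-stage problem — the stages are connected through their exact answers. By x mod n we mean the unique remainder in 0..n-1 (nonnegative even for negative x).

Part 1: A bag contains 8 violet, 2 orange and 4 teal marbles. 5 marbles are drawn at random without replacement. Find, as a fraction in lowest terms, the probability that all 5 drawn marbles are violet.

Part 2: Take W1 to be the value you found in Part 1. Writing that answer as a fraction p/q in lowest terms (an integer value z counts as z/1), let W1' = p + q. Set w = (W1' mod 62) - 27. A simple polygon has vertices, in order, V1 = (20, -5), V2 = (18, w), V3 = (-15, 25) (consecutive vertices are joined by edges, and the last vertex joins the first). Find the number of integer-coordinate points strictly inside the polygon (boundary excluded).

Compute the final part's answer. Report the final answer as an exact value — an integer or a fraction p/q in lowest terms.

Part 1: total draws C(14,5) = 2002; favorable C(8,5) = 56; P = 4/143; answer 4/143
Part 2: W1 = 4/143; threaded value p + q = 147; w = -4; cross terms: (20*-4 - 18*-5)=10, (18*25 - -15*-4)=390, (-15*-5 - 20*25)=-425; twice the area = |-25| = 25; area = 25/2; boundary points = 1 + 1 + 5 = 7; strictly interior points = area - boundary/2 + 1 = 10; answer 10

10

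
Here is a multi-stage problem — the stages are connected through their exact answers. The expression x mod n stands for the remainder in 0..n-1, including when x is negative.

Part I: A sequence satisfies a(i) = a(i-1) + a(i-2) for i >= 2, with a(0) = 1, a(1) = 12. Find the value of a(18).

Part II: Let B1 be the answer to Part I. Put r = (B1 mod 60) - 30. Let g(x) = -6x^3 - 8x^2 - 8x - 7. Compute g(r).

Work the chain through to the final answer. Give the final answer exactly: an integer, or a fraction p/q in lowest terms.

583

Part I: a(2) = 1*(12) + 1*(1) = 13; iterating: a(2)=13, a(3)=25, a(4)=38, a(5)=63, a(6)=101, a(7)=164, a(8)=265, a(9)=429, a(10)=694, a(11)=1123, a(12)=1817, a(13)=2940, a(14)=4757, a(15)=7697, a(16)=12454, a(17)=20151, a(18)=32605; answer 32605
Part II: B1 = 32605; r = -5; -6*(-5)^3 - 8*(-5)^2 - 8*(-5)^1 - 7 = (750) + (-200) + (40) + (-7) = 583; answer 583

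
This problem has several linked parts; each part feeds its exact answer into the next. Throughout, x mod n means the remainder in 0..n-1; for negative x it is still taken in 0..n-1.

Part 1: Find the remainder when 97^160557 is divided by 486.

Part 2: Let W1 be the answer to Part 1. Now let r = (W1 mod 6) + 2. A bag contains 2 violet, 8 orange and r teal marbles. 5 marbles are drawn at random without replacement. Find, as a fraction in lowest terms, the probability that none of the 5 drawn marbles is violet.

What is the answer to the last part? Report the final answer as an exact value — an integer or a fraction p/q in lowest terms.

14/39

Part 1: squarings mod 486: 97^1=97, 97^2=175, 97^4=7, 97^8=49, 97^16=457, 97^32=355, 97^64=151, 97^128=445, 97^256=223, 97^512=157, 97^1024=349, 97^2048=301, 97^4096=205, 97^8192=229, 97^16384=439, 97^32768=265, 97^65536=241, 97^131072=247; 97^160557 = 97^1 * 97^4 * 97^8 * 97^32 * 97^256 * 97^512 * 97^4096 * 97^8192 * 97^16384 * 97^131072 = 145 (mod 486); answer 145
Part 2: W1 = 145; r = 3; total draws C(13,5) = 1287; favorable C(11,5) = 462; P = 14/39; answer 14/39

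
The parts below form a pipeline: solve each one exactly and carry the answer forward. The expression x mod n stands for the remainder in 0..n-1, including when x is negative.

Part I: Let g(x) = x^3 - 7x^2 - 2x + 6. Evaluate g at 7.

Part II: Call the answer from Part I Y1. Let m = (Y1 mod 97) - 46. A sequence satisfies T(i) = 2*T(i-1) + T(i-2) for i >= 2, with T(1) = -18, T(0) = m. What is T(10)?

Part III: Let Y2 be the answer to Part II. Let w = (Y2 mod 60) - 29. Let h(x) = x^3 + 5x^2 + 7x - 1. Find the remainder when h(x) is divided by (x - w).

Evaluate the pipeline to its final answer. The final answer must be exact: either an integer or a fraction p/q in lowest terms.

41

Part I: 1*(7)^3 - 7*(7)^2 - 2*(7)^1 + 6 = (343) + (-343) + (-14) + (6) = -8; answer -8
Part II: Y1 = -8; m = 43; T(2) = 2*(-18) + 1*(43) = 7; iterating: T(2)=7, T(3)=-4, T(4)=-1, T(5)=-6, T(6)=-13, T(7)=-32, T(8)=-77, T(9)=-186, T(10)=-449; answer -449
Part III: Y2 = -449; w = 2; remainder = value at the root: 1*(2)^3 + 5*(2)^2 + 7*(2)^1 - 1 = (8) + (20) + (14) + (-1) = 41; answer 41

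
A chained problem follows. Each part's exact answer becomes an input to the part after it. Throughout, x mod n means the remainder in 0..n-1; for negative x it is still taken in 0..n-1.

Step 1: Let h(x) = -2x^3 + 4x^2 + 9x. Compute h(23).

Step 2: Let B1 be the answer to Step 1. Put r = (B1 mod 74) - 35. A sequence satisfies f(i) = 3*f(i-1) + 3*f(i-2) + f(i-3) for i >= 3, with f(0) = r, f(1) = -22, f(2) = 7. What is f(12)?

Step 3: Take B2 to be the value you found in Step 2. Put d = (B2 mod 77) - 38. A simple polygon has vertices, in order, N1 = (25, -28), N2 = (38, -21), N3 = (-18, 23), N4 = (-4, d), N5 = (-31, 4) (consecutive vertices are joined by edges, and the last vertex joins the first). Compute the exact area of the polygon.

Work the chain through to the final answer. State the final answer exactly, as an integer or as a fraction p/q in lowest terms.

1749/2

Step 1: -2*(23)^3 + 4*(23)^2 + 9*(23)^1 = (-24334) + (2116) + (207) = -22011; answer -22011
Step 2: B1 = -22011; r = 6; f(3) = 3*(7) + 3*(-22) + 1*(6) = -39; iterating: f(3)=-39, f(4)=-118, f(5)=-464, f(6)=-1785, f(7)=-6865, f(8)=-26414, f(9)=-101622, f(10)=-390973, f(11)=-1504199, f(12)=-5787138; answer -5787138
Step 3: B2 = -5787138; d = -10; cross terms: (25*-21 - 38*-28)=539, (38*23 - -18*-21)=496, (-18*-10 - -4*23)=272, (-4*4 - -31*-10)=-326, (-31*-28 - 25*4)=768; twice the area = |1749| = 1749; area = 1749/2; answer 1749/2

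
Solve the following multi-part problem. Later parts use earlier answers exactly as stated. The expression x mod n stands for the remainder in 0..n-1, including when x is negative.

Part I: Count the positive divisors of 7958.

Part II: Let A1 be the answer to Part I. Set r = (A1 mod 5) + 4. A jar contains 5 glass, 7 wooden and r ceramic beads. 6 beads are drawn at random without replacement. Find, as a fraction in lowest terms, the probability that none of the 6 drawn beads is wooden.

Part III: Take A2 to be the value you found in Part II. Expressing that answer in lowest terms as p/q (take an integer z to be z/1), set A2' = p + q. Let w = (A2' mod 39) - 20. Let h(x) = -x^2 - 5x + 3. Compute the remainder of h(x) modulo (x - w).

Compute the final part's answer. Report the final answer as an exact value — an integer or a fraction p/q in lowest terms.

-11

Part I: 7958 = 2 * 23 * 173; number of divisors = (1+1) * (1+1) * (1+1) = 8; answer 8
Part II: A1 = 8; r = 7; total draws C(19,6) = 27132; favorable C(12,6) = 924; P = 11/323; answer 11/323
Part III: A2 = 11/323; threaded value p + q = 334; w = 2; remainder = value at the root: -1*(2)^2 - 5*(2)^1 + 3 = (-4) + (-10) + (3) = -11; answer -11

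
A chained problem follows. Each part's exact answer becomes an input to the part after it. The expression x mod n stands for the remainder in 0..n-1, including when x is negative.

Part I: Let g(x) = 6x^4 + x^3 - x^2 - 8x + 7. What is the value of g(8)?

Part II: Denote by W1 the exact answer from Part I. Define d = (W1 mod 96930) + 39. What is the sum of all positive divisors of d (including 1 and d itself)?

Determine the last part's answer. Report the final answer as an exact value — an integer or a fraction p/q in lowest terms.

Part I: 6*(8)^4 + 1*(8)^3 - 1*(8)^2 - 8*(8)^1 + 7 = (24576) + (512) + (-64) + (-64) + (7) = 24967; answer 24967
Part II: W1 = 24967; d = 25006; 25006 = 2 * 12503; sigma = (1 + 2) * (1 + 12503) = 3 * 12504 = 37512; answer 37512

37512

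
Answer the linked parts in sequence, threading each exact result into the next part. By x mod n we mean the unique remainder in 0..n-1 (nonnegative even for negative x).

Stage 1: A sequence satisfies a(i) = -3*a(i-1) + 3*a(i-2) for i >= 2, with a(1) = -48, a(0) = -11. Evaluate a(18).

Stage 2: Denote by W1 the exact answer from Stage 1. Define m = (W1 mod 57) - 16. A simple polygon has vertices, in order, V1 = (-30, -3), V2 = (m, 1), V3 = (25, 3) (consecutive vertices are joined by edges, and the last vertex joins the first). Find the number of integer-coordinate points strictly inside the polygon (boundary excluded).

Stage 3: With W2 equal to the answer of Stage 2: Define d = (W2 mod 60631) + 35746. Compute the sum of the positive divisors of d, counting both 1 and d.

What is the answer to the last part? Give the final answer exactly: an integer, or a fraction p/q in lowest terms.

Stage 1: a(2) = -3*(-48) + 3*(-11) = 111; iterating: a(2)=111, a(3)=-477, a(4)=1764, a(5)=-6723, a(6)=25461, a(7)=-96552, a(8)=366039, a(9)=-1387773, a(10)=5261436, a(11)=-19947627, a(12)=75627189, a(13)=-286724448, a(14)=1087054911, a(15)=-4121338077, a(16)=15625178964, a(17)=-59239551123, a(18)=224594190261; answer 224594190261
Stage 2: W1 = 224594190261; m = 38; cross terms: (-30*1 - 38*-3)=84, (38*3 - 25*1)=89, (25*-3 - -30*3)=15; twice the area = |188| = 188; area = 94; boundary points = 4 + 1 + 1 = 6; strictly interior points = area - boundary/2 + 1 = 92; answer 92
Stage 3: W2 = 92; d = 35838; 35838 = 2 * 3^2 * 11 * 181; sigma = (1 + 2) * (1 + 3 + 9) * (1 + 11) * (1 + 181) = 3 * 13 * 12 * 182 = 85176; answer 85176

85176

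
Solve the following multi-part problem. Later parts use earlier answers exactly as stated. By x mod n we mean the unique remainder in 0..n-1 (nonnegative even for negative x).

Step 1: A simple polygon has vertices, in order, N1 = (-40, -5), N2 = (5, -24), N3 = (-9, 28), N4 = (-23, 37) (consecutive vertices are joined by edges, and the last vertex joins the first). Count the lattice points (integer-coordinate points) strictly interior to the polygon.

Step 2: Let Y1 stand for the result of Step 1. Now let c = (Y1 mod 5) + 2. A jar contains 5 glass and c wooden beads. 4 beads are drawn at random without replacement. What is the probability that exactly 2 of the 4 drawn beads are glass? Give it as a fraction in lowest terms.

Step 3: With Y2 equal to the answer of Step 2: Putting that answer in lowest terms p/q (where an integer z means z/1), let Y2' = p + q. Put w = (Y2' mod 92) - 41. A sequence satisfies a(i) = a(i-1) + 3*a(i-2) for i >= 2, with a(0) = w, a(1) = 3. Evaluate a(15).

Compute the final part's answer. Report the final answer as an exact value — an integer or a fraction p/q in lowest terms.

-2814129

Step 1: cross terms: (-40*-24 - 5*-5)=985, (5*28 - -9*-24)=-76, (-9*37 - -23*28)=311, (-23*-5 - -40*37)=1595; twice the area = |2815| = 2815; area = 2815/2; boundary points = 1 + 2 + 1 + 1 = 5; strictly interior points = area - boundary/2 + 1 = 1406; answer 1406
Step 2: Y1 = 1406; c = 3; total draws C(8,4) = 70; favorable C(5,2)*C(3,2) = 30; P = 3/7; answer 3/7
Step 3: Y2 = 3/7; threaded value p + q = 10; w = -31; a(2) = 1*(3) + 3*(-31) = -90; iterating: a(2)=-90, a(3)=-81, a(4)=-351, a(5)=-594, a(6)=-1647, a(7)=-3429, a(8)=-8370, a(9)=-18657, a(10)=-43767, a(11)=-99738, a(12)=-231039, a(13)=-530253, a(14)=-1223370, a(15)=-2814129; answer -2814129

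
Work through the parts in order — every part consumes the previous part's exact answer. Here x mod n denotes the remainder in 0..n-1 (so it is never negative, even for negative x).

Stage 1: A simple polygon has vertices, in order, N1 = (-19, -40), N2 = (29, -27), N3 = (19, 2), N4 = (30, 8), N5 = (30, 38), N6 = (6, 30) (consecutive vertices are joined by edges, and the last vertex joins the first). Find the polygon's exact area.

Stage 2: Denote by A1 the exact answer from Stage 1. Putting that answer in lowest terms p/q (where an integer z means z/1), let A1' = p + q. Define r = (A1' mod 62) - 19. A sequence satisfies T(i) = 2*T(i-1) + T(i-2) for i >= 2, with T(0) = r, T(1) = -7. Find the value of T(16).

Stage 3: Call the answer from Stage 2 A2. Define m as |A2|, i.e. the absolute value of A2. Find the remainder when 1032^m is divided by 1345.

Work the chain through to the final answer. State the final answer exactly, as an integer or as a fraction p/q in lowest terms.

1053

Stage 1: cross terms: (-19*-27 - 29*-40)=1673, (29*2 - 19*-27)=571, (19*8 - 30*2)=92, (30*38 - 30*8)=900, (30*30 - 6*38)=672, (6*-40 - -19*30)=330; twice the area = |4238| = 4238; area = 2119; answer 2119
Stage 2: A1 = 2119; threaded value p + q = 2120; r = -7; T(2) = 2*(-7) + 1*(-7) = -21; iterating: T(2)=-21, T(3)=-49, T(4)=-119, T(5)=-287, T(6)=-693, T(7)=-1673, T(8)=-4039, T(9)=-9751, T(10)=-23541, T(11)=-56833, T(12)=-137207, T(13)=-331247, T(14)=-799701, T(15)=-1930649, T(16)=-4660999; answer -4660999
Stage 3: A2 = -4660999; m = 4660999; squarings mod 1345: 1032^1=1032, 1032^2=1129, 1032^4=926, 1032^8=711, 1032^16=1146, 1032^32=596, 1032^64=136, 1032^128=1011, 1032^256=1266, 1032^512=861, 1032^1024=226, 1032^2048=1311, 1032^4096=1156, 1032^8192=751, 1032^16384=446, 1032^32768=1201, 1032^65536=561, 1032^131072=1336, 1032^262144=81, 1032^524288=1181, 1032^1048576=1341, 1032^2097152=16, 1032^4194304=256; 1032^4660999 = 1032^1 * 1032^2 * 1032^4 * 1032^256 * 1032^512 * 1032^1024 * 1032^2048 * 1032^4096 * 1032^65536 * 1032^131072 * 1032^262144 * 1032^4194304 = 1053 (mod 1345); answer 1053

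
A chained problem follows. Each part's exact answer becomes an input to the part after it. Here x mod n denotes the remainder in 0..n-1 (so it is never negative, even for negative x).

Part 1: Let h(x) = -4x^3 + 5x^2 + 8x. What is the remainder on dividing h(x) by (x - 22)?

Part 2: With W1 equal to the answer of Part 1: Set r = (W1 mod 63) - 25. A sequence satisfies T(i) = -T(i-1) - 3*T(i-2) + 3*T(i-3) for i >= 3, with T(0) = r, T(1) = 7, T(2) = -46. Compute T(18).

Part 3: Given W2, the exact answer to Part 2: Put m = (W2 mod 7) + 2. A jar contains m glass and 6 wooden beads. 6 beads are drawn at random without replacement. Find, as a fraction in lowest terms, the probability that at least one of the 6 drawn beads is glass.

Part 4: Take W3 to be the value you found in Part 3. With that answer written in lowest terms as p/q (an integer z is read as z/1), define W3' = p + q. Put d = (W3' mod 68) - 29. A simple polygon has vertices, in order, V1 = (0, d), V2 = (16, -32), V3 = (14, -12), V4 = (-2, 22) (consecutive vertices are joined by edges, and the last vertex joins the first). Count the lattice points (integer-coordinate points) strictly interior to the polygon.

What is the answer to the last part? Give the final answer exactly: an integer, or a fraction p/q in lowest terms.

Part 1: remainder = value at the root: -4*(22)^3 + 5*(22)^2 + 8*(22)^1 = (-42592) + (2420) + (176) = -39996; answer -39996
Part 2: W1 = -39996; r = -16; T(3) = -1*(-46) - 3*(7) + 3*(-16) = -23; iterating: T(3)=-23, T(4)=182, T(5)=-251, T(6)=-364, T(7)=1663, T(8)=-1324, T(9)=-4757, T(10)=13718, T(11)=-3419, T(12)=-52006, T(13)=103417, T(14)=42344, T(15)=-508613, T(16)=691832, T(17)=961039, T(18)=-4562374; answer -4562374
Part 3: W2 = -4562374; m = 4; total draws C(10,6) = 210; complement C(6,6) = 1; favorable 210 - 1 = 209; P = 209/210; answer 209/210
Part 4: W3 = 209/210; threaded value p + q = 419; d = -18; cross terms: (0*-32 - 16*-18)=288, (16*-12 - 14*-32)=256, (14*22 - -2*-12)=284, (-2*-18 - 0*22)=36; twice the area = |864| = 864; area = 432; boundary points = 2 + 2 + 2 + 2 = 8; strictly interior points = area - boundary/2 + 1 = 429; answer 429

429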